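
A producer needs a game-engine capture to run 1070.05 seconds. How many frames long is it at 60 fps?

64203 frames

Frames = 1070.05 × 60 = 64203.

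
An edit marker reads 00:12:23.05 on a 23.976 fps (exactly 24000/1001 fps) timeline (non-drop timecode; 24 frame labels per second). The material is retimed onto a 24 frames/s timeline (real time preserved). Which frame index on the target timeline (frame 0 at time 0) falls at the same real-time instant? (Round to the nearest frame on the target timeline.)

frame 17855

Source frame index: (0×3600 + 12×60 + 23) × 24 + 5 = 17837.
Real time: 17837 / (24000/1001) = 17854837/24000 s.
Target frame: (17854837/24000) × (24) = 17854837/1000 ≈ 17854.837 → 17855.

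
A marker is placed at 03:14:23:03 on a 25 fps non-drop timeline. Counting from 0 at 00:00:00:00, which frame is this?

Total seconds to the label: (3 × 3600 + 14 × 60 + 23) = 11663.
Frame index = 11663 × 25 + 3 = 291578.

frame 291578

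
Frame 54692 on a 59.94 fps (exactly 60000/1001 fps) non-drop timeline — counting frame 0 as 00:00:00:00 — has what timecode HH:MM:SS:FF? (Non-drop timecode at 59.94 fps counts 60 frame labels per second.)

00:15:11:32

54692 ÷ 60 = 911 full seconds, remainder 32 frames.
911 s = 0 h 15 min 11 s.
Timecode: 00:15:11:32.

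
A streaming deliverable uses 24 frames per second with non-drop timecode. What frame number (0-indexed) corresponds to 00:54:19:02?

frame 78218

Total seconds to the label: (0 × 3600 + 54 × 60 + 19) = 3259.
Frame index = 3259 × 24 + 2 = 78218.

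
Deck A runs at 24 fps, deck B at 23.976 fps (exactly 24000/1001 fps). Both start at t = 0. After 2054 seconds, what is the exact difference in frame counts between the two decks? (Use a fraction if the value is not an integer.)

3792/77 frames

A emits 24 × 2054 = 49296 frames; B emits 24000/1001 × 2054 = 3792000/77.
Difference = 3792/77 frames (≈ 49.2468); B is behind A.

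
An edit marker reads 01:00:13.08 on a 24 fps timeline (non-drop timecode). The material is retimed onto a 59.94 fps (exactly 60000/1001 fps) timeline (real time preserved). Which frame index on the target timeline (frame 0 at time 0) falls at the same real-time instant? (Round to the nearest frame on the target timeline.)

frame 216583

Source frame index: (1×3600 + 0×60 + 13) × 24 + 8 = 86720.
Real time: 86720 / (24) = 10840/3 s.
Target frame: (10840/3) × (60000/1001) = 216800000/1001 ≈ 216583.417 → 216583.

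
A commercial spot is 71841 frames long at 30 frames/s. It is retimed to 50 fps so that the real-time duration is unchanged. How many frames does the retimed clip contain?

119735 frames

Target frames = source frames × (target rate / source rate) = 71841 × (50)/(30) = 71841 × 5/3 = 119735.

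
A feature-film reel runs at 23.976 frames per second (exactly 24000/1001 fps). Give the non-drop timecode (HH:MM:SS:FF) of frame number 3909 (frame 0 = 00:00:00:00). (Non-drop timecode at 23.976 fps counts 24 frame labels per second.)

00:02:42:21

3909 ÷ 24 = 162 full seconds, remainder 21 frames.
162 s = 0 h 2 min 42 s.
Timecode: 00:02:42:21.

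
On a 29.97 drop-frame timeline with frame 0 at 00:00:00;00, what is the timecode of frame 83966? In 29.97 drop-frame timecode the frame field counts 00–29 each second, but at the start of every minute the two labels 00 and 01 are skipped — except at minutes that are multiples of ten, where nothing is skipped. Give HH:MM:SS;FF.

00:46:41;20

Ten DF minutes hold 17982 frames, so frame 83966 lies in block 4 (frames 71928–89909) with 12038 frames into that block.
The block's first minute is 1800 frames and the rest 1798 each; 12038 frames reaches minute 6, so 4 × 18 + 6 × 2 = 84 labels have been skipped so far.
Adding those back, label number 83966 + 84 = 84050 at 30 labels/s is 2801 s + 20 f = 0 h 46 min 41 s frame 20, i.e. 00:46:41;20.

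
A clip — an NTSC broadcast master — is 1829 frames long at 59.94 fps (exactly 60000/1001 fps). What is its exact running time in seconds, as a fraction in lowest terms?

1830829/60000 seconds

Running time = 1829 ÷ (60000/1001) = 1829 × 1001/60000 = 1830829/60000 s.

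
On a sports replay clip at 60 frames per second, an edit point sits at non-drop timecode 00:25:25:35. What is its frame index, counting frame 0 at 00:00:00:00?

Total seconds to the label: (0 × 3600 + 25 × 60 + 25) = 1525.
Frame index = 1525 × 60 + 35 = 91535.

frame 91535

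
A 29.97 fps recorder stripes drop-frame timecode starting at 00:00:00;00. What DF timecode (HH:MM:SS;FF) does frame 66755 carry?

Ten DF minutes hold 17982 frames, so frame 66755 lies in block 3 (frames 53946–71927) with 12809 frames into that block.
The block's first minute is 1800 frames and the rest 1798 each; 12809 frames reaches minute 7, so 3 × 18 + 7 × 2 = 68 labels have been skipped so far.
Adding those back, label number 66755 + 68 = 66823 at 30 labels/s is 2227 s + 13 f = 0 h 37 min 7 s frame 13, i.e. 00:37:07;13.

00:37:07;13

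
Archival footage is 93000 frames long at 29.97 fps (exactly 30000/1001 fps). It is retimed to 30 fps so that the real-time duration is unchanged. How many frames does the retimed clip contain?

Target frames = source frames × (target rate / source rate) = 93000 × (30)/(30000/1001) = 93000 × 1001/1000 = 93093.

93093 frames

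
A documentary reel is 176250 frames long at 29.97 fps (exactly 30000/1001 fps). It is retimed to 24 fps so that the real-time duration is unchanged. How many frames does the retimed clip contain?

141141 frames

Target frames = source frames × (target rate / source rate) = 176250 × (24)/(30000/1001) = 176250 × 1001/1250 = 141141.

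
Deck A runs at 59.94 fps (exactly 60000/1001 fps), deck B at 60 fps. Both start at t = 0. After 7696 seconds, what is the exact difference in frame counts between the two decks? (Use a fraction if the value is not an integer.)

35520/77 frames

A emits 60000/1001 × 7696 = 35520000/77 frames; B emits 60 × 7696 = 461760.
Difference = 35520/77 frames (≈ 461.2987); B is ahead of A.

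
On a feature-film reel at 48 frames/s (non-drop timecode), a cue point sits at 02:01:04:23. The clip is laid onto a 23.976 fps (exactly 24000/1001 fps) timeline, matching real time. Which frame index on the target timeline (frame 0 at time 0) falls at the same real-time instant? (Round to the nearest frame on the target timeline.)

Source frame index: (2×3600 + 1×60 + 4) × 48 + 23 = 348695.
Real time: 348695 / (48) = 348695/48 s.
Target frame: (348695/48) × (24000/1001) = 174347500/1001 ≈ 174173.327 → 174173.

frame 174173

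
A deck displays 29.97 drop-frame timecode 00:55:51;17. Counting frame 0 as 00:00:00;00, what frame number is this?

100447

As if non-drop at 30 labels/s: (0 × 3600 + 55 × 60 + 51) × 30 + 17 = 100547.
Minute boundaries passed: 55; those not divisible by 10: 55 − 5 = 50; dropped labels = 2 × 50 = 100.
Actual frame index = 100547 − 100 = 100447.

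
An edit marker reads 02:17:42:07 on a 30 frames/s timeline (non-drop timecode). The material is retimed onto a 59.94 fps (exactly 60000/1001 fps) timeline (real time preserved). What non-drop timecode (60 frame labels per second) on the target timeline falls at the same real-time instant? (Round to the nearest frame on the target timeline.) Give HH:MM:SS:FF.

02:17:33:59

Source frame index: (2×3600 + 17×60 + 42) × 30 + 7 = 247867.
Real time: 247867 / (30) = 247867/30 s.
Target frame: (247867/30) × (60000/1001) = 495734000/1001 ≈ 495238.761 → 495239.
At 60 labels/s: frame 495239 → 02:17:33:59.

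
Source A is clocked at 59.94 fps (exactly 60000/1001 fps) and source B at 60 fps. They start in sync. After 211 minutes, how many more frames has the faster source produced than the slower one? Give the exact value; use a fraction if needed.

211 min = 12660 s.
A emits 60000/1001 × 12660 = 759600000/1001 frames; B emits 60 × 12660 = 759600.
Difference = 759600/1001 frames (≈ 758.8412); B is ahead of A.

759600/1001 frames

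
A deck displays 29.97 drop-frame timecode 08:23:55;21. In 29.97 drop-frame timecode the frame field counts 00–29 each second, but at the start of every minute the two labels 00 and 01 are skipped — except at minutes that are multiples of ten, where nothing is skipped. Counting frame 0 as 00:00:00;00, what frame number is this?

906165

Complete 10-minute blocks: 50, each 17982 frames → 899100.
Remaining 3 whole minutes in the current block: 1800 + 2 × 1798 = 5396 frames.
Within the current minute: 55 × 30 + 21 − 2 = 1669 (labels ;00/;01 skipped at this minute). Total = 899100 + 5396 + 1669 = 906165.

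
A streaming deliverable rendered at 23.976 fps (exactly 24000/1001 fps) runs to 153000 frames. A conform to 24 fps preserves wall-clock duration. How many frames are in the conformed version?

Target frames = source frames × (target rate / source rate) = 153000 × (24)/(24000/1001) = 153000 × 1001/1000 = 153153.

153153 frames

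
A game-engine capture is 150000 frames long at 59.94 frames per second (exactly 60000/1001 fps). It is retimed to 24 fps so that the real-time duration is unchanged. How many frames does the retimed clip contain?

Target frames = source frames × (target rate / source rate) = 150000 × (24)/(60000/1001) = 150000 × 1001/2500 = 60060.

60060 frames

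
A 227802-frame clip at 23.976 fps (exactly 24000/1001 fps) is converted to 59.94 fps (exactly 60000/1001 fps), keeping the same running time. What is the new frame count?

Target frames = source frames × (target rate / source rate) = 227802 × (60000/1001)/(24000/1001) = 227802 × 5/2 = 569505.

569505 frames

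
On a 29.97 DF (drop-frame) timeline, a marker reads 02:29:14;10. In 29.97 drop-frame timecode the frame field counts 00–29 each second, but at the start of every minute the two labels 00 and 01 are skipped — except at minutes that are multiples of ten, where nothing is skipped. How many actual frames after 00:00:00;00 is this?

As if non-drop at 30 labels/s: (2 × 3600 + 29 × 60 + 14) × 30 + 10 = 268630.
Minute boundaries passed: 149; those not divisible by 10: 149 − 14 = 135; dropped labels = 2 × 135 = 270.
Actual frame index = 268630 − 270 = 268360.

268360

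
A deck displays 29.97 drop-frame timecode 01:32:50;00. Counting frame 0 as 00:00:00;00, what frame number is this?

166934

As if non-drop at 30 labels/s: (1 × 3600 + 32 × 60 + 50) × 30 + 0 = 167100.
Minute boundaries passed: 92; those not divisible by 10: 92 − 9 = 83; dropped labels = 2 × 83 = 166.
Actual frame index = 167100 − 166 = 166934.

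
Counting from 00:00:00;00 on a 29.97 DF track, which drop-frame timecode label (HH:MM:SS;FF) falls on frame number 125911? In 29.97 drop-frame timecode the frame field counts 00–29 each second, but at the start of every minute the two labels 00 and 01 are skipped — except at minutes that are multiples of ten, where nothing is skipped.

01:10:01;07

Each 10-minute DF block holds 10 × 60 × 30 − 9 × 2 = 17982 frames. 125911 ÷ 17982 → 7 full blocks, remainder 37.
Within the partial block the first minute is 1800 frames and each further minute 1798, so 0 further minute boundaries passed. Total skipped labels = 18 × 7 + 2 × 0 = 126.
Non-drop label index = 125911 + 126 = 126037; at 30 labels/s that is 01:10:01:07, i.e. DF 01:10:01;07.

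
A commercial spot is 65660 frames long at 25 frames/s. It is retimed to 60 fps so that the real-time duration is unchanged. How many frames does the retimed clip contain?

157584 frames

Target frames = source frames × (target rate / source rate) = 65660 × (60)/(25) = 65660 × 12/5 = 157584.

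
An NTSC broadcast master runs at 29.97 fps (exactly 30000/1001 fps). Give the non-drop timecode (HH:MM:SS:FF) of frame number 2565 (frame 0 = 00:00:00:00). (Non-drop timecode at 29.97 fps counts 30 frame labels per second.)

00:01:25:15

2565 ÷ 30 = 85 full seconds, remainder 15 frames.
85 s = 0 h 1 min 25 s.
Timecode: 00:01:25:15.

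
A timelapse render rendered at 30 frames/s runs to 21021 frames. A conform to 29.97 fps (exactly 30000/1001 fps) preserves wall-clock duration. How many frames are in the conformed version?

21000 frames

Target frames = source frames × (target rate / source rate) = 21021 × (30000/1001)/(30) = 21021 × 1000/1001 = 21000.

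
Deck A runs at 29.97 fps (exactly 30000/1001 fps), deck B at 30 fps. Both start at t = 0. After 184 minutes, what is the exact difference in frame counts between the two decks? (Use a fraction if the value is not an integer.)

331200/1001 frames

184 min = 11040 s.
A emits 30000/1001 × 11040 = 331200000/1001 frames; B emits 30 × 11040 = 331200.
Difference = 331200/1001 frames (≈ 330.8691); B is ahead of A.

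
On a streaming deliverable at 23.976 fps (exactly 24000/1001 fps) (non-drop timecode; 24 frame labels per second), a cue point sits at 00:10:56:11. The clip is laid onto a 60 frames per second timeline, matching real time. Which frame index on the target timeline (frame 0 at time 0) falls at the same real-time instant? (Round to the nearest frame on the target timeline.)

frame 39427

Source frame index: (0×3600 + 10×60 + 56) × 24 + 11 = 15755.
Real time: 15755 / (24000/1001) = 3154151/4800 s.
Target frame: (3154151/4800) × (60) = 3154151/80 ≈ 39426.887 → 39427.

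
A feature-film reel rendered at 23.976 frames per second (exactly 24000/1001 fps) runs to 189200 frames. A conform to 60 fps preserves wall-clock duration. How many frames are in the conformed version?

Target frames = source frames × (target rate / source rate) = 189200 × (60)/(24000/1001) = 189200 × 1001/400 = 473473.

473473 frames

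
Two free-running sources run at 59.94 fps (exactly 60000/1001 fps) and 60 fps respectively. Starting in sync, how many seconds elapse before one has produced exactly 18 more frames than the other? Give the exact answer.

The gap grows by |60 − 60000/1001| = 60/1001 frames per second.
Time for a 18-frame gap: 18 ÷ (60/1001) = 300.3 s.

300.3 seconds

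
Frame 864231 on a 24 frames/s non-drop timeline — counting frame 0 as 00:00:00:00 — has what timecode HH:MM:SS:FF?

864231 ÷ 24 = 36009 full seconds, remainder 15 frames.
36009 s = 10 h 0 min 9 s.
Timecode: 10:00:09:15.

10:00:09:15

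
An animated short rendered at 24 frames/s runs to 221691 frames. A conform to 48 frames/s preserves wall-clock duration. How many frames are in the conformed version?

443382 frames

Target frames = source frames × (target rate / source rate) = 221691 × (48)/(24) = 221691 × 2 = 443382.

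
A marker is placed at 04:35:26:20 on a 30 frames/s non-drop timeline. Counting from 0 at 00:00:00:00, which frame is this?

Total seconds to the label: (4 × 3600 + 35 × 60 + 26) = 16526.
Frame index = 16526 × 30 + 20 = 495800.

495800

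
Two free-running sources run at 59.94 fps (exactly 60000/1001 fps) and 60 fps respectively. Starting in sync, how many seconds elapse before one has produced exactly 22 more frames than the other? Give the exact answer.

The gap grows by |60 − 60000/1001| = 60/1001 frames per second.
Time for a 22-frame gap: 22 ÷ (60/1001) = 11011/30 s.

11011/30 seconds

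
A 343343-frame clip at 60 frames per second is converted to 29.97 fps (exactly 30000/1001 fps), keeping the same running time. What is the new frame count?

171500 frames

Target frames = source frames × (target rate / source rate) = 343343 × (30000/1001)/(60) = 343343 × 500/1001 = 171500.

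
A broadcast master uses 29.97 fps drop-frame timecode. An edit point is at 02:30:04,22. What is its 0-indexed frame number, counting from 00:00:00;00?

269872

Complete 10-minute blocks: 15, each 17982 frames → 269730.
Remaining 0 whole minutes in the current block: 0 frames.
Within the current minute: 4 × 30 + 22 = 142. Total = 269730 + 0 + 142 = 269872.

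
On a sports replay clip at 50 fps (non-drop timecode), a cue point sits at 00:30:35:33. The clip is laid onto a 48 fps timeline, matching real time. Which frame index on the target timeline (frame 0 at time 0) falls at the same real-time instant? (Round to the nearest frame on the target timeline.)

Source frame index: (0×3600 + 30×60 + 35) × 50 + 33 = 91783.
Real time: 91783 / (50) = 91783/50 s.
Target frame: (91783/50) × (48) = 2202792/25 ≈ 88111.680 → 88112.

frame 88112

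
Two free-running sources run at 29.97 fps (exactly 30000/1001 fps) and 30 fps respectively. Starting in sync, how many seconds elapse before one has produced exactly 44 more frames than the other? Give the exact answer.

22022/15 seconds

The gap grows by |30 − 30000/1001| = 30/1001 frames per second.
Time for a 44-frame gap: 44 ÷ (30/1001) = 22022/15 s.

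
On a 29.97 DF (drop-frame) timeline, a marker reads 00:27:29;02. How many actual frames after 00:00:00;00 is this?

Complete 10-minute blocks: 2, each 17982 frames → 35964.
Remaining 7 whole minutes in the current block: 1800 + 6 × 1798 = 12588 frames.
Within the current minute: 29 × 30 + 2 − 2 = 870 (labels ;00/;01 skipped at this minute). Total = 35964 + 12588 + 870 = 49422.

49422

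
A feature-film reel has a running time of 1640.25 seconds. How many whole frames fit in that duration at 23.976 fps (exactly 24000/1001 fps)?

Frames = 1640.25 × 24000/1001 = 39366000/1001 ≈ 39326.6733.
Complete frames: 39326.

39326 frames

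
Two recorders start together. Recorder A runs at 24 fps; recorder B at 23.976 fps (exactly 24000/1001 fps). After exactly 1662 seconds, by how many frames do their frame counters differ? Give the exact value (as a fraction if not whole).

39888/1001 frames

A emits 24 × 1662 = 39888 frames; B emits 24000/1001 × 1662 = 39888000/1001.
Difference = 39888/1001 frames (≈ 39.8482); B is behind A.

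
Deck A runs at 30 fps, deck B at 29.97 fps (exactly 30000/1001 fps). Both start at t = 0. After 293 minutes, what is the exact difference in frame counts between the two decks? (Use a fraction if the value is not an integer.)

527400/1001 frames

293 min = 17580 s.
A emits 30 × 17580 = 527400 frames; B emits 30000/1001 × 17580 = 527400000/1001.
Difference = 527400/1001 frames (≈ 526.8731); B is behind A.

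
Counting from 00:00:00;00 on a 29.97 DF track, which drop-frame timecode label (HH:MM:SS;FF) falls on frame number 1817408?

16:50:40;26

Ten DF minutes hold 17982 frames, so frame 1817408 lies in block 101 (frames 1816182–1834163) with 1226 frames into that block.
The block's first minute is 1800 frames and the rest 1798 each; 1226 frames reaches minute 0, so 101 × 18 + 0 × 2 = 1818 labels have been skipped so far.
Adding those back, label number 1817408 + 1818 = 1819226 at 30 labels/s is 60640 s + 26 f = 16 h 50 min 40 s frame 26, i.e. 16:50:40;26.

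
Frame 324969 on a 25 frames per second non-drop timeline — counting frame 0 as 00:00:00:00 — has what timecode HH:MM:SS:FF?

324969 ÷ 25 = 12998 full seconds, remainder 19 frames.
12998 s = 3 h 36 min 38 s.
Timecode: 03:36:38:19.

03:36:38:19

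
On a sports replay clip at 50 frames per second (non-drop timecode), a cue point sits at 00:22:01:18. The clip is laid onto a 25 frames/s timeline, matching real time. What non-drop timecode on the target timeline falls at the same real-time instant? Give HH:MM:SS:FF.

Source frame index: (0×3600 + 22×60 + 1) × 50 + 18 = 66068.
Real time: 66068 / (50) = 33034/25 s.
Target frame: (33034/25) × (25) = 33034.
At 25 labels/s: frame 33034 → 00:22:01:09.

00:22:01:09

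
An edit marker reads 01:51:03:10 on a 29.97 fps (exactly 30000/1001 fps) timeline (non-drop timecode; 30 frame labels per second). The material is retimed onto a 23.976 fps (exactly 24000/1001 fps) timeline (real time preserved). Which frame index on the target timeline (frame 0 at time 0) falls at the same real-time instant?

Source frame index: (1×3600 + 51×60 + 3) × 30 + 10 = 199900.
Real time: 199900 / (30000/1001) = 2000999/300 s.
Target frame: (2000999/300) × (24000/1001) = 159920.

frame 159920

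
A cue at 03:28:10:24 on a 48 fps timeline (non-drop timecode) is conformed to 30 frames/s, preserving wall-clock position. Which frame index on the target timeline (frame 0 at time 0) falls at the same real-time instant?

Source frame index: (3×3600 + 28×60 + 10) × 48 + 24 = 599544.
Real time: 599544 / (48) = 24981/2 s.
Target frame: (24981/2) × (30) = 374715.

frame 374715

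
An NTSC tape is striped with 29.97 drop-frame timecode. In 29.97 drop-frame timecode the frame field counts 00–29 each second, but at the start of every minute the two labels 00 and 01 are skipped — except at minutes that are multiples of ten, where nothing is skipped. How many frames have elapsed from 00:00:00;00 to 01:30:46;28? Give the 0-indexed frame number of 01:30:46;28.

As if non-drop at 30 labels/s: (1 × 3600 + 30 × 60 + 46) × 30 + 28 = 163408.
Minute boundaries passed: 90; those not divisible by 10: 90 − 9 = 81; dropped labels = 2 × 81 = 162.
Actual frame index = 163408 − 162 = 163246.

163246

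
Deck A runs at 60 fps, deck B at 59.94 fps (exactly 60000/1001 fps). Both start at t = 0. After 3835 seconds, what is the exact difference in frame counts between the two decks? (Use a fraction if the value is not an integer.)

A emits 60 × 3835 = 230100 frames; B emits 60000/1001 × 3835 = 17700000/77.
Difference = 17700/77 frames (≈ 229.8701); B is behind A.

17700/77 frames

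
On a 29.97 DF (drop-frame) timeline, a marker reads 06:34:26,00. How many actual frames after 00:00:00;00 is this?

As if non-drop at 30 labels/s: (6 × 3600 + 34 × 60 + 26) × 30 + 0 = 709980.
Minute boundaries passed: 394; those not divisible by 10: 394 − 39 = 355; dropped labels = 2 × 355 = 710.
Actual frame index = 709980 − 710 = 709270.

709270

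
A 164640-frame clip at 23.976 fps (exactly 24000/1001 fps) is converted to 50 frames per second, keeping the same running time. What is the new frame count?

343343 frames

Target frames = source frames × (target rate / source rate) = 164640 × (50)/(24000/1001) = 164640 × 1001/480 = 343343.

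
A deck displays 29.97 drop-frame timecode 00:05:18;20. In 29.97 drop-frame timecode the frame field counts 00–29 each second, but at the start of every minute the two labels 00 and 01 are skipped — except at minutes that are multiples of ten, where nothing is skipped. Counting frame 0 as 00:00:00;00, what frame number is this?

9550

As if non-drop at 30 labels/s: (0 × 3600 + 5 × 60 + 18) × 30 + 20 = 9560.
Minute boundaries passed: 5; those not divisible by 10: 5 − 0 = 5; dropped labels = 2 × 5 = 10.
Actual frame index = 9560 − 10 = 9550.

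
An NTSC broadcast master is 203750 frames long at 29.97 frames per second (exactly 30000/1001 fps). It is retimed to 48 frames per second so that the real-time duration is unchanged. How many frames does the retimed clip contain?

Target frames = source frames × (target rate / source rate) = 203750 × (48)/(30000/1001) = 203750 × 1001/625 = 326326.

326326 frames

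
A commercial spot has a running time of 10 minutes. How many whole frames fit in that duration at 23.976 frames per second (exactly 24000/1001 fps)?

10 min = 600 s.
Frames = 600 × 24000/1001 = 14400000/1001 ≈ 14385.6144.
Complete frames: 14385.

14385 frames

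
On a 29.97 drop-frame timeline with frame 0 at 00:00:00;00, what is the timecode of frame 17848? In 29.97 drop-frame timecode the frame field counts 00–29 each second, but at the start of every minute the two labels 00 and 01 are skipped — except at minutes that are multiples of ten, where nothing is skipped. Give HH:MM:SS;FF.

00:09:55;16

Ten DF minutes hold 17982 frames, so frame 17848 lies in block 0 (frames 0–17981) with 17848 frames into that block.
The block's first minute is 1800 frames and the rest 1798 each; 17848 frames reaches minute 9, so 0 × 18 + 9 × 2 = 18 labels have been skipped so far.
Adding those back, label number 17848 + 18 = 17866 at 30 labels/s is 595 s + 16 f = 0 h 9 min 55 s frame 16, i.e. 00:09:55;16.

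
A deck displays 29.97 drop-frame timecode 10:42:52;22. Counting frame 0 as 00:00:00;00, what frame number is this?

As if non-drop at 30 labels/s: (10 × 3600 + 42 × 60 + 52) × 30 + 22 = 1157182.
Minute boundaries passed: 642; those not divisible by 10: 642 − 64 = 578; dropped labels = 2 × 578 = 1156.
Actual frame index = 1157182 − 1156 = 1156026.

1156026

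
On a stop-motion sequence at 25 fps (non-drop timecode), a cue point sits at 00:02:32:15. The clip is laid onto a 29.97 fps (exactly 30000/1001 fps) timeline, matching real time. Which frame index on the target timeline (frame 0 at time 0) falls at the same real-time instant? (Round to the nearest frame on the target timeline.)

Source frame index: (0×3600 + 2×60 + 32) × 25 + 15 = 3815.
Real time: 3815 / (25) = 763/5 s.
Target frame: (763/5) × (30000/1001) = 654000/143 ≈ 4573.427 → 4573.

frame 4573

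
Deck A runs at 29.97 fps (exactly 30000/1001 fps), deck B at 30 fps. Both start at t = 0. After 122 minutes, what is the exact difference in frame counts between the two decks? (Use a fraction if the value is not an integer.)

219600/1001 frames

122 min = 7320 s.
A emits 30000/1001 × 7320 = 219600000/1001 frames; B emits 30 × 7320 = 219600.
Difference = 219600/1001 frames (≈ 219.3806); B is ahead of A.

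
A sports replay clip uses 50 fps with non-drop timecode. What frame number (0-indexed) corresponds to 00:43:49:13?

Total seconds to the label: (0 × 3600 + 43 × 60 + 49) = 2629.
Frame index = 2629 × 50 + 13 = 131463.

frame 131463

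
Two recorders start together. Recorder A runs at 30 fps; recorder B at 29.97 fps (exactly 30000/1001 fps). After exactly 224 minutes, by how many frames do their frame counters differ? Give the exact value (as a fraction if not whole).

57600/143 frames

224 min = 13440 s.
A emits 30 × 13440 = 403200 frames; B emits 30000/1001 × 13440 = 57600000/143.
Difference = 57600/143 frames (≈ 402.7972); B is behind A.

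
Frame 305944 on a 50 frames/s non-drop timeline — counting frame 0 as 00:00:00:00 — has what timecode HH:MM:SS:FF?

305944 ÷ 50 = 6118 full seconds, remainder 44 frames.
6118 s = 1 h 41 min 58 s.
Timecode: 01:41:58:44.

01:41:58:44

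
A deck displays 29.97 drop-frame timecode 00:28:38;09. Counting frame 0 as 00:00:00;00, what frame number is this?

51497

Complete 10-minute blocks: 2, each 17982 frames → 35964.
Remaining 8 whole minutes in the current block: 1800 + 7 × 1798 = 14386 frames.
Within the current minute: 38 × 30 + 9 − 2 = 1147 (labels ;00/;01 skipped at this minute). Total = 35964 + 14386 + 1147 = 51497.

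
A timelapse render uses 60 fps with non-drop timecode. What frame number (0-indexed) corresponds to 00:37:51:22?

Total seconds to the label: (0 × 3600 + 37 × 60 + 51) = 2271.
Frame index = 2271 × 60 + 22 = 136282.

frame 136282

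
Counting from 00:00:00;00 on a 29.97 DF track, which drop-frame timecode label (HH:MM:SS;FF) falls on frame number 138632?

Ten DF minutes hold 17982 frames, so frame 138632 lies in block 7 (frames 125874–143855) with 12758 frames into that block.
The block's first minute is 1800 frames and the rest 1798 each; 12758 frames reaches minute 7, so 7 × 18 + 7 × 2 = 140 labels have been skipped so far.
Adding those back, label number 138632 + 140 = 138772 at 30 labels/s is 4625 s + 22 f = 1 h 17 min 5 s frame 22, i.e. 01:17:05;22.

01:17:05;22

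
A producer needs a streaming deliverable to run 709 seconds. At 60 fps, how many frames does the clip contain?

Frames = 709 × 60 = 42540.

42540 frames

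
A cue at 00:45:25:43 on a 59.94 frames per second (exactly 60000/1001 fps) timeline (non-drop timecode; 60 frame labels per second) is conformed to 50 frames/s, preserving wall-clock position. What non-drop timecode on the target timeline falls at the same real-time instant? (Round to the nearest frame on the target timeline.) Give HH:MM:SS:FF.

00:45:28:22

Source frame index: (0×3600 + 45×60 + 25) × 60 + 43 = 163543.
Real time: 163543 / (60000/1001) = 163706543/60000 s.
Target frame: (163706543/60000) × (50) = 163706543/1200 ≈ 136422.119 → 136422.
At 50 labels/s: frame 136422 → 00:45:28:22.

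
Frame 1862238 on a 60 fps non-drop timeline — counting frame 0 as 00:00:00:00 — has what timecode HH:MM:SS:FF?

08:37:17:18

1862238 ÷ 60 = 31037 full seconds, remainder 18 frames.
31037 s = 8 h 37 min 17 s.
Timecode: 08:37:17:18.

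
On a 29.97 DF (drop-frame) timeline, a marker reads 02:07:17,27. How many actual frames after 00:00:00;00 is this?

Complete 10-minute blocks: 12, each 17982 frames → 215784.
Remaining 7 whole minutes in the current block: 1800 + 6 × 1798 = 12588 frames.
Within the current minute: 17 × 30 + 27 − 2 = 535 (labels ;00/;01 skipped at this minute). Total = 215784 + 12588 + 535 = 228907.

228907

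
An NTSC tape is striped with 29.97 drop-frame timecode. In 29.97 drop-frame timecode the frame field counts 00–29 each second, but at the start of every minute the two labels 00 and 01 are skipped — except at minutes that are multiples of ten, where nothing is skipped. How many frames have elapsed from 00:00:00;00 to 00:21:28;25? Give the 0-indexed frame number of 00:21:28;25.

38627

Complete 10-minute blocks: 2, each 17982 frames → 35964.
Remaining 1 whole minute in the current block: 1800 + 0 × 1798 = 1800 frames.
Within the current minute: 28 × 30 + 25 − 2 = 863 (labels ;00/;01 skipped at this minute). Total = 35964 + 1800 + 863 = 38627.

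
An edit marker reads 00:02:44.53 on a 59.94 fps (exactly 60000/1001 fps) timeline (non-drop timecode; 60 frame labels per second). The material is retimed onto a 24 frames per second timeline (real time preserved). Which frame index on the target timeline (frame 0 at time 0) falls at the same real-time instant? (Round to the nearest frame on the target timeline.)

frame 3961

Source frame index: (0×3600 + 2×60 + 44) × 60 + 53 = 9893.
Real time: 9893 / (60000/1001) = 9902893/60000 s.
Target frame: (9902893/60000) × (24) = 9902893/2500 ≈ 3961.157 → 3961.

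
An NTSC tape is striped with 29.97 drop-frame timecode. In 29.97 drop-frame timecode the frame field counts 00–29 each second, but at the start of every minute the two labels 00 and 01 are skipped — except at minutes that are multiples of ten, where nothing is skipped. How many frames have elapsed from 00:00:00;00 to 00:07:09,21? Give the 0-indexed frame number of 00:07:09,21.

As if non-drop at 30 labels/s: (0 × 3600 + 7 × 60 + 9) × 30 + 21 = 12891.
Minute boundaries passed: 7; those not divisible by 10: 7 − 0 = 7; dropped labels = 2 × 7 = 14.
Actual frame index = 12891 − 14 = 12877.

12877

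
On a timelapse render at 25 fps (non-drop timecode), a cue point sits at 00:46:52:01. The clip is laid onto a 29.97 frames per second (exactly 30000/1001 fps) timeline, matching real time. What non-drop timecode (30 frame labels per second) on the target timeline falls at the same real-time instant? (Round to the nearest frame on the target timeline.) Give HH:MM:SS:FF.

00:46:49:07

Source frame index: (0×3600 + 46×60 + 52) × 25 + 1 = 70301.
Real time: 70301 / (25) = 70301/25 s.
Target frame: (70301/25) × (30000/1001) = 1095600/13 ≈ 84276.923 → 84277.
At 30 labels/s: frame 84277 → 00:46:49:07.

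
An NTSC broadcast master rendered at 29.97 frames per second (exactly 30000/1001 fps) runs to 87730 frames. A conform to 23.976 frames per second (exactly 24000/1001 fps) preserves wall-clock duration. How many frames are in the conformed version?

70184 frames

Target frames = source frames × (target rate / source rate) = 87730 × (24000/1001)/(30000/1001) = 87730 × 4/5 = 70184.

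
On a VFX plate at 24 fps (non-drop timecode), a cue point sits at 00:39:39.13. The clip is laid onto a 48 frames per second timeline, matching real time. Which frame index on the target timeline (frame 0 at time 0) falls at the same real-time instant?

Source frame index: (0×3600 + 39×60 + 39) × 24 + 13 = 57109.
Real time: 57109 / (24) = 57109/24 s.
Target frame: (57109/24) × (48) = 114218.

frame 114218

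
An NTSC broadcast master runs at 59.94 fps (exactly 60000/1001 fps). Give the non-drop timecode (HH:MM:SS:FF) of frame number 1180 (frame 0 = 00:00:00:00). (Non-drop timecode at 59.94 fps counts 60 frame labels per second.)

00:00:19:40

1180 ÷ 60 = 19 full seconds, remainder 40 frames.
19 s = 0 h 0 min 19 s.
Timecode: 00:00:19:40.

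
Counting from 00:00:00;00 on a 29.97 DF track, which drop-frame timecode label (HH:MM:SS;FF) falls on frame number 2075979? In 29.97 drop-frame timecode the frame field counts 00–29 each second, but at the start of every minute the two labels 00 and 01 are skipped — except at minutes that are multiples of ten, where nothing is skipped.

Each 10-minute DF block holds 10 × 60 × 30 − 9 × 2 = 17982 frames. 2075979 ÷ 17982 → 115 full blocks, remainder 8049.
Within the partial block the first minute is 1800 frames and each further minute 1798, so 4 further minute boundaries passed. Total skipped labels = 18 × 115 + 2 × 4 = 2078.
Non-drop label index = 2075979 + 2078 = 2078057; at 30 labels/s that is 19:14:28:17, i.e. DF 19:14:28;17.

19:14:28;17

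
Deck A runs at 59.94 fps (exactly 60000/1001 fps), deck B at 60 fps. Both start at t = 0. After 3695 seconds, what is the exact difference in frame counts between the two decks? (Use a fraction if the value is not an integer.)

A emits 60000/1001 × 3695 = 221700000/1001 frames; B emits 60 × 3695 = 221700.
Difference = 221700/1001 frames (≈ 221.4785); B is ahead of A.

221700/1001 frames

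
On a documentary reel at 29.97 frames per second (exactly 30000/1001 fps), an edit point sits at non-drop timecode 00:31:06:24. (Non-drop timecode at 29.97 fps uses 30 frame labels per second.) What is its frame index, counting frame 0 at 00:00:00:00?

Total seconds to the label: (0 × 3600 + 31 × 60 + 6) = 1866.
Frame index = 1866 × 30 + 24 = 56004.

frame 56004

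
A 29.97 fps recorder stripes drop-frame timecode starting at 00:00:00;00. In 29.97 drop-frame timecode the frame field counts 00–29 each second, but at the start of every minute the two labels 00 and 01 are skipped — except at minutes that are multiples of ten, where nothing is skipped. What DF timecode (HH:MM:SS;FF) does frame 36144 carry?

Each 10-minute DF block holds 10 × 60 × 30 − 9 × 2 = 17982 frames. 36144 ÷ 17982 → 2 full blocks, remainder 180.
Within the partial block the first minute is 1800 frames and each further minute 1798, so 0 further minute boundaries passed. Total skipped labels = 18 × 2 + 2 × 0 = 36.
Non-drop label index = 36144 + 36 = 36180; at 30 labels/s that is 00:20:06:00, i.e. DF 00:20:06;00.

00:20:06;00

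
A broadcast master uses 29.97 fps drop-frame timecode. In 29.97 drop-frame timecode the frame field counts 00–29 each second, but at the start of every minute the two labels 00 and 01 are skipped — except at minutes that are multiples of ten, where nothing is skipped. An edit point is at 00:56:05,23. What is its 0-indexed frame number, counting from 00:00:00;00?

100871

As if non-drop at 30 labels/s: (0 × 3600 + 56 × 60 + 5) × 30 + 23 = 100973.
Minute boundaries passed: 56; those not divisible by 10: 56 − 5 = 51; dropped labels = 2 × 51 = 102.
Actual frame index = 100973 − 102 = 100871.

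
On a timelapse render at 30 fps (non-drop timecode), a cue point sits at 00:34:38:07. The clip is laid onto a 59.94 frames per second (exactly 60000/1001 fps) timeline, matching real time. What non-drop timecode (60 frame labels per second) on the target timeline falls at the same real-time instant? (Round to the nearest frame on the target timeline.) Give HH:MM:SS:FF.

Source frame index: (0×3600 + 34×60 + 38) × 30 + 7 = 62347.
Real time: 62347 / (30) = 62347/30 s.
Target frame: (62347/30) × (60000/1001) = 124694000/1001 ≈ 124569.431 → 124569.
At 60 labels/s: frame 124569 → 00:34:36:09.

00:34:36:09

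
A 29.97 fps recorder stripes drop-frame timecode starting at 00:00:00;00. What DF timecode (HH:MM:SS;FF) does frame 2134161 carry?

Ten DF minutes hold 17982 frames, so frame 2134161 lies in block 118 (frames 2121876–2139857) with 12285 frames into that block.
The block's first minute is 1800 frames and the rest 1798 each; 12285 frames reaches minute 6, so 118 × 18 + 6 × 2 = 2136 labels have been skipped so far.
Adding those back, label number 2134161 + 2136 = 2136297 at 30 labels/s is 71209 s + 27 f = 19 h 46 min 49 s frame 27, i.e. 19:46:49;27.

19:46:49;27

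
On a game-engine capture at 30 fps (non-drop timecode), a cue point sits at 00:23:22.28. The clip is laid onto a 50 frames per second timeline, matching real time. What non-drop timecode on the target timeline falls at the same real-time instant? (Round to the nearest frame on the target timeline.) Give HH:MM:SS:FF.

00:23:22:47

Source frame index: (0×3600 + 23×60 + 22) × 30 + 28 = 42088.
Real time: 42088 / (30) = 21044/15 s.
Target frame: (21044/15) × (50) = 210440/3 ≈ 70146.667 → 70147.
At 50 labels/s: frame 70147 → 00:23:22:47.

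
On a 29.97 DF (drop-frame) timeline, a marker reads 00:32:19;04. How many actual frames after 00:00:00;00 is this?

58116

Complete 10-minute blocks: 3, each 17982 frames → 53946.
Remaining 2 whole minutes in the current block: 1800 + 1 × 1798 = 3598 frames.
Within the current minute: 19 × 30 + 4 − 2 = 572 (labels ;00/;01 skipped at this minute). Total = 53946 + 3598 + 572 = 58116.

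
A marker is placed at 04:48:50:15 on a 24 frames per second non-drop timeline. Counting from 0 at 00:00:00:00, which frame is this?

frame 415935

Total seconds to the label: (4 × 3600 + 48 × 60 + 50) = 17330.
Frame index = 17330 × 24 + 15 = 415935.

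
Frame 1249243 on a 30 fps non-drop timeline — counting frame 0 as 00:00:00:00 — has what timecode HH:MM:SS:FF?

11:34:01:13

1249243 ÷ 30 = 41641 full seconds, remainder 13 frames.
41641 s = 11 h 34 min 1 s.
Timecode: 11:34:01:13.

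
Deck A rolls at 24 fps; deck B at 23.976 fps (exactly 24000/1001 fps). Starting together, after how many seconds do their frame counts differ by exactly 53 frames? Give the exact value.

53053/24 seconds

The gap grows by |24000/1001 − 24| = 24/1001 frames per second.
Time for a 53-frame gap: 53 ÷ (24/1001) = 53053/24 s.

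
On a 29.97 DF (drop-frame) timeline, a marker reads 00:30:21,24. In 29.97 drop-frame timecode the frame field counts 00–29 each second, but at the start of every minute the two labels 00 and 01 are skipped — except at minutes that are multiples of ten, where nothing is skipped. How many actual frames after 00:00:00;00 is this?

As if non-drop at 30 labels/s: (0 × 3600 + 30 × 60 + 21) × 30 + 24 = 54654.
Minute boundaries passed: 30; those not divisible by 10: 30 − 3 = 27; dropped labels = 2 × 27 = 54.
Actual frame index = 54654 − 54 = 54600.

54600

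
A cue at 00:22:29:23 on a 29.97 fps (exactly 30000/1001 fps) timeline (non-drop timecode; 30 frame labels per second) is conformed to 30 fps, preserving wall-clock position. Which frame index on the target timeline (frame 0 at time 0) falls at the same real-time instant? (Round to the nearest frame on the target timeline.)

frame 40533

Source frame index: (0×3600 + 22×60 + 29) × 30 + 23 = 40493.
Real time: 40493 / (30000/1001) = 40533493/30000 s.
Target frame: (40533493/30000) × (30) = 40533493/1000 ≈ 40533.493 → 40533.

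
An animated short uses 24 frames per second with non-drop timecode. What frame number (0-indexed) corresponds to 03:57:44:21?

frame 342357

Total seconds to the label: (3 × 3600 + 57 × 60 + 44) = 14264.
Frame index = 14264 × 24 + 21 = 342357.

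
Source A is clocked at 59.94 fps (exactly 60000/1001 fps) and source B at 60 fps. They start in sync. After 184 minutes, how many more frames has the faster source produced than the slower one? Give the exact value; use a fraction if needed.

662400/1001 frames

184 min = 11040 s.
A emits 60000/1001 × 11040 = 662400000/1001 frames; B emits 60 × 11040 = 662400.
Difference = 662400/1001 frames (≈ 661.7383); B is ahead of A.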